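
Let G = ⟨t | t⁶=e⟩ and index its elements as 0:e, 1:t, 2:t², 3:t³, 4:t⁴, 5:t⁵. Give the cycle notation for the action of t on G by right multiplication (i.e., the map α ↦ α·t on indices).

(0 1 2 3 4 5)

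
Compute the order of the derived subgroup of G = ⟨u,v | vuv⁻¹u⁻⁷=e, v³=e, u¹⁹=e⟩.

G' = [G, G] is generated by all commutators. The generator-pair commutators are: [u, v] = u¹³.
The subgroup they normally generate is {e, u, u², u³, u⁴, u⁵, u⁶, u⁷, u⁸, u⁹, u¹⁰, u¹¹, u¹², u¹³, u¹⁴, u¹⁵, u¹⁶, u¹⁷, u¹⁸}, of order 19.
Check: |G/G'| = 57/19 = 3 is the order of the abelianisation.

Answer: 19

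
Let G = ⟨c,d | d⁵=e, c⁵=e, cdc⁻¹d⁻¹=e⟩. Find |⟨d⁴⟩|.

|⟨d⁴⟩| equals the order of d⁴. Compute successive powers until reaching e:
  (d⁴)¹ = d⁴, (d⁴)² = d³, (d⁴)³ = d², (d⁴)⁴ = d, (d⁴)⁵ = e.
The smallest positive k with (d⁴)ᵏ = e is 5, so |⟨d⁴⟩| = 5.

Answer: 5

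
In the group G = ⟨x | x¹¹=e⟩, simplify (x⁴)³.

Compute successive powers of (x⁴), reducing at each step:
  (x⁴)²: (x⁴) · x⁴ = x⁸
  (x⁴)³: (x⁸) · x⁴ = x

Answer: x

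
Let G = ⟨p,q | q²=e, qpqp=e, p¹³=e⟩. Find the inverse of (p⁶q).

The order of (p⁶q) is 2 (smallest k with (p⁶q)ᵏ = e), so (p⁶q)⁻¹ = (p⁶q)¹ = p⁶q.
Check: (p⁶q) · (p⁶q) → (p⁶q) · p⁶ = q;   q · q = e, giving e as required.

Answer: p⁶q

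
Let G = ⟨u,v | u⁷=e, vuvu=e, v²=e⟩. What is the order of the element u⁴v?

Compute successive powers until reaching e:
  (u⁴v)¹ = u⁴v, (u⁴v)² = e.
The smallest positive k with (u⁴v)ᵏ = e is 2.

Answer: 2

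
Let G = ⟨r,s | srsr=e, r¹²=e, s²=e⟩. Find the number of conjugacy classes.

The conjugacy classes (representative and size) are:
  [e] (size 1), [r¹¹] (size 2), [r²] (size 2), [r⁹] (size 2), [r⁴] (size 2), [r⁵] (size 2), [r⁶] (size 1), [s] (size 6), [rs] (size 6).
Class equation: 1 + 2 + 2 + 2 + 2 + 2 + 1 + 6 + 6 = 24 = |G|. So G has 9 conjugacy classes.

Answer: 9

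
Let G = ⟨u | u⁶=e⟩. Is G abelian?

G has a single generator, so G is cyclic and hence abelian.

Answer: Yes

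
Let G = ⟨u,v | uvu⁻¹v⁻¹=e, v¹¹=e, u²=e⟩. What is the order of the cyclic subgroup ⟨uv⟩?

|⟨uv⟩| equals the order of uv. Compute successive powers until reaching e:
  (uv)¹ = uv, (uv)² = v², (uv)³ = uv³, (uv)⁴ = v⁴, (uv)⁵ = uv⁵, (uv)⁶ = v⁶, (uv)⁷ = uv⁷, (uv)⁸ = v⁸, (uv)⁹ = uv⁹, (uv)¹⁰ = v¹⁰, (uv)¹¹ = u, (uv)¹² = v, (uv)¹³ = uv², (uv)¹⁴ = v³, (uv)¹⁵ = uv⁴, (uv)¹⁶ = v⁵, (uv)¹⁷ = uv⁶, (uv)¹⁸ = v⁷, (uv)¹⁹ = uv⁸, (uv)²⁰ = v⁹, (uv)²¹ = uv¹⁰, (uv)²² = e.
The smallest positive k with (uv)ᵏ = e is 22, so |⟨uv⟩| = 22.

Answer: 22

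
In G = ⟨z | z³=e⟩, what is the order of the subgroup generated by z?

|⟨z⟩| equals the order of z. Compute successive powers until reaching e:
  z¹ = z, z² = z², z³ = e.
The smallest positive k with zᵏ = e is 3, so |⟨z⟩| = 3.

Answer: 3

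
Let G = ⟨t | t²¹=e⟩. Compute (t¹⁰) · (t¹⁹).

Compute (t¹⁰) · (t¹⁹) by multiplying left to right and reducing via the relations at each step:
  (t¹⁰) · t¹⁹ = t⁸

Answer: t⁸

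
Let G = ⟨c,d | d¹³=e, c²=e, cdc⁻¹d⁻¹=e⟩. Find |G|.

Enumerate words in the generators, reducing via the relations: the distinct elements are
  {c, d, e, cd, d², d³, d⁴, d⁵, d⁶, d⁷, d⁸, d⁹, cd², cd³, cd⁴, cd⁵, cd⁶, cd⁷, cd⁸, cd⁹, d¹², d¹¹, d¹⁰, cd¹², cd¹¹, cd¹⁰}.
No further products give new elements, so |G| = 26.

Answer: 26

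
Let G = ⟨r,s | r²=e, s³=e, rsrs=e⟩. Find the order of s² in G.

Compute successive powers until reaching e:
  (s²)¹ = s², (s²)² = s, (s²)³ = e.
The smallest positive k with (s²)ᵏ = e is 3.

Answer: 3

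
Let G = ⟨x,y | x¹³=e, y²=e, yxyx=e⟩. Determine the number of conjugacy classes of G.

The conjugacy classes (representative and size) are:
  [e] (size 1), [x¹²] (size 2), [x¹¹] (size 2), [x³] (size 2), [x⁴] (size 2), [x⁸] (size 2), [x⁶] (size 2), [y] (size 13).
Class equation: 1 + 2 + 2 + 2 + 2 + 2 + 2 + 13 = 26 = |G|. So G has 8 conjugacy classes.

Answer: 8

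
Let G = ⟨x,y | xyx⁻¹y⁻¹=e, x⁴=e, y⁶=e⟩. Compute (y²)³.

Compute successive powers of (y²), reducing at each step:
  (y²)²: (y²) · y² = y⁴
  (y²)³: (y⁴) · y² = e

Answer: e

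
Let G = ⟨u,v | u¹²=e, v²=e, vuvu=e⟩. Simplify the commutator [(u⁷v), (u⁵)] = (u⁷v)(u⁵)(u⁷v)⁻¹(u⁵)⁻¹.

[(u⁷v), (u⁵)] = (u⁷v)·(u⁵)·(u⁷v)⁻¹·(u⁵)⁻¹.
  (u⁷v) · (u⁵) = u²v
  (u²v) · (u⁷v) = u⁷
  (u⁷) · (u⁷) = u²

Answer: u²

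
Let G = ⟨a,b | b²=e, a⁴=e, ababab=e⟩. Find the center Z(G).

An element z ∈ Z(G) iff z commutes with every generator.
For example e is central: e·a = a = a·e; e·b = b = b·e.
Whereas a ∉ Z(G) since a·b = ab ≠ ba = b·a.
Checking each of the 24 elements this way gives Z(G) = {e}, of order 1.

Answer: {e}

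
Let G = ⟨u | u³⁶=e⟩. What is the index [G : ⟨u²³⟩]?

First find ord(u²³) by computing successive powers:
  (u²³)¹ = u²³, (u²³)² = u¹⁰, (u²³)³ = u³³, (u²³)⁴ = u²⁰, (u²³)⁵ = u⁷, (u²³)⁶ = u³⁰, (u²³)⁷ = u¹⁷, (u²³)⁸ = u⁴, (u²³)⁹ = u²⁷, (u²³)¹⁰ = u¹⁴, (u²³)¹¹ = u, (u²³)¹² = u²⁴, (u²³)¹³ = u¹¹, (u²³)¹⁴ = u³⁴, (u²³)¹⁵ = u²¹, (u²³)¹⁶ = u⁸, (u²³)¹⁷ = u³¹, (u²³)¹⁸ = u¹⁸, (u²³)¹⁹ = u⁵, (u²³)²⁰ = u²⁸, (u²³)²¹ = u¹⁵, (u²³)²² = u², (u²³)²³ = u²⁵, (u²³)²⁴ = u¹², (u²³)²⁵ = u³⁵, (u²³)²⁶ = u²², (u²³)²⁷ = u⁹, (u²³)²⁸ = u³², (u²³)²⁹ = u¹⁹, (u²³)³⁰ = u⁶, (u²³)³¹ = u²⁹, (u²³)³² = u¹⁶, (u²³)³³ = u³, (u²³)³⁴ = u²⁶, (u²³)³⁵ = u¹³, (u²³)³⁶ = e.
So |⟨u²³⟩| = ord(u²³) = 36. With |G| = 36, by Lagrange [G : ⟨u²³⟩] = 36/36 = 1.

Answer: 1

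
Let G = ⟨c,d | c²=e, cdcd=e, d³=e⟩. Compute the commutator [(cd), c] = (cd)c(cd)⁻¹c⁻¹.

[(cd), c] = (cd)·c·(cd)⁻¹·c⁻¹.
  (cd) · c = d²
  (d²) · (cd) = cd²
  (cd²) · c = d

Answer: d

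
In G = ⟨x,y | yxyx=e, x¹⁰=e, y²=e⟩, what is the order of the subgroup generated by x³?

|⟨x³⟩| equals the order of x³. Compute successive powers until reaching e:
  (x³)¹ = x³, (x³)² = x⁶, (x³)³ = x⁹, (x³)⁴ = x², (x³)⁵ = x⁵, (x³)⁶ = x⁸, (x³)⁷ = x, (x³)⁸ = x⁴, (x³)⁹ = x⁷, (x³)¹⁰ = e.
The smallest positive k with (x³)ᵏ = e is 10, so |⟨x³⟩| = 10.

Answer: 10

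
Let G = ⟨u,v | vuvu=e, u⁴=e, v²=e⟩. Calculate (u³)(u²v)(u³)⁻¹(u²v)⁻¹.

[(u³), (u²v)] = (u³)·(u²v)·(u³)⁻¹·(u²v)⁻¹.
  (u³) · (u²v) = uv
  (uv) · u = v
  v · (u²v) = u²

Answer: u²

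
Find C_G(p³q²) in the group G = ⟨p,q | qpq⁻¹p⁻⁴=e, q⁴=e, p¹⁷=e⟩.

⟨p³q²⟩ ⊆ C_G(p³q²) since powers of p³q² commute with p³q²; so |C_G(p³q²)| ≥ |⟨p³q²⟩| = 2.
By orbit–stabilizer, |C_G(p³q²)| = |G| / |conj. class of p³q²| = 68 / 17 = 4.
The 4 elements commuting with p³q² are {e, p⁴q, p³q², p¹⁶q³}.

Answer: {e, p⁴q, p³q², p¹⁶q³}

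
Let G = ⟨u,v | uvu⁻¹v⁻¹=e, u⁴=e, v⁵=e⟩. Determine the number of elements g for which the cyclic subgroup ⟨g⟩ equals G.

G is cyclic of order 20. An element generates G iff its order is 20, and a cyclic group of order 20 has exactly φ(20) = 8 such elements.

Answer: 8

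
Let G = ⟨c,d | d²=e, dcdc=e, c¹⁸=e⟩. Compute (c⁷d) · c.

Compute (c⁷d) · c by multiplying left to right and reducing via the relations at each step:
  (c⁷d) · c = c⁶d

Answer: c⁶d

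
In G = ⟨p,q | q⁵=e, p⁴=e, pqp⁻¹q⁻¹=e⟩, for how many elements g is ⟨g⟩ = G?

G is cyclic of order 20. An element generates G iff its order is 20, and a cyclic group of order 20 has exactly φ(20) = 8 such elements.

Answer: 8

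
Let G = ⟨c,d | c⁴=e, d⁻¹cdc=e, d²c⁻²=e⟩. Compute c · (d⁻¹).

Compute c · (d⁻¹) by multiplying left to right and reducing via the relations at each step:
  c · d⁻¹ = cd⁻¹

Answer: cd⁻¹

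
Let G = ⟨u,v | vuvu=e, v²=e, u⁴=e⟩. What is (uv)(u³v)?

Compute (uv) · (u³v) by multiplying left to right and reducing via the relations at each step:
  (uv) · u³ = u²v
  (u²v) · v = u²

Answer: u²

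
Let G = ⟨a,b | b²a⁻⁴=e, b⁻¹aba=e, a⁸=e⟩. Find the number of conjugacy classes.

The conjugacy classes (representative and size) are:
  [e] (size 1), [a⁷] (size 2), [a⁶] (size 2), [a³] (size 2), [a⁴] (size 1), [a²b⁻¹] (size 4), [a³b⁻¹] (size 4).
Class equation: 1 + 2 + 2 + 2 + 1 + 4 + 4 = 16 = |G|. So G has 7 conjugacy classes.

Answer: 7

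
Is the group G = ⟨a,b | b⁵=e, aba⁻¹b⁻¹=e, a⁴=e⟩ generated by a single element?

|G| = 20. The element ab has order 20 (its powers give 20 distinct elements), so ⟨ab⟩ = G and G is cyclic.

Answer: Yes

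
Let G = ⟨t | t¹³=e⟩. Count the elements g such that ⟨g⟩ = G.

G is cyclic of order 13. An element generates G iff its order is 13, and a cyclic group of order 13 has exactly φ(13) = 12 such elements.

Answer: 12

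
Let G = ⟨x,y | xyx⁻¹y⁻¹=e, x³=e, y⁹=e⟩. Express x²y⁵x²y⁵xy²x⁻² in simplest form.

Multiply left to right, reducing at each step:
  (x²) · y⁵ = x²y⁵
  (x²y⁵) · x² = xy⁵
  (xy⁵) · y⁵ = xy
  (xy) · x = x²y
  (x²y) · y² = x²y³
  (x²y³) · x⁻² = y³

Answer: y³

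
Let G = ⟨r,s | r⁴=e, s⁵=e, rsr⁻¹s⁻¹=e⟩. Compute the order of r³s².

Compute successive powers until reaching e:
  (r³s²)¹ = r³s², (r³s²)² = r²s⁴, (r³s²)³ = rs, (r³s²)⁴ = s³, (r³s²)⁵ = r³, (r³s²)⁶ = r²s², (r³s²)⁷ = rs⁴, (r³s²)⁸ = s, (r³s²)⁹ = r³s³, (r³s²)¹⁰ = r², (r³s²)¹¹ = rs², (r³s²)¹² = s⁴, (r³s²)¹³ = r³s, (r³s²)¹⁴ = r²s³, (r³s²)¹⁵ = r, (r³s²)¹⁶ = s², (r³s²)¹⁷ = r³s⁴, (r³s²)¹⁸ = r²s, (r³s²)¹⁹ = rs³, (r³s²)²⁰ = e.
The smallest positive k with (r³s²)ᵏ = e is 20.

Answer: 20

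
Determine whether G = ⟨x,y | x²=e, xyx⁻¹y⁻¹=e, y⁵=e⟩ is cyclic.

|G| = 10. The element xy has order 10 (its powers give 10 distinct elements), so ⟨xy⟩ = G and G is cyclic.

Answer: Yes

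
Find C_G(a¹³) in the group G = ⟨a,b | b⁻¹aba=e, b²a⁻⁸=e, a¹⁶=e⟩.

⟨a¹³⟩ ⊆ C_G(a¹³) since powers of a¹³ commute with a¹³; so |C_G(a¹³)| ≥ |⟨a¹³⟩| = 16.
By orbit–stabilizer, |C_G(a¹³)| = |G| / |conj. class of a¹³| = 32 / 2 = 16.
The 16 elements commuting with a¹³ are {e, a, a², a³, a⁴, a⁵, a⁶, a⁷, a⁸, a⁹, a¹⁰, a¹¹, a¹², a¹³, a¹⁴, a¹⁵}.

Answer: {e, a, a², a³, a⁴, a⁵, a⁶, a⁷, a⁸, a⁹, a¹⁰, a¹¹, a¹², a¹³, a¹⁴, a¹⁵}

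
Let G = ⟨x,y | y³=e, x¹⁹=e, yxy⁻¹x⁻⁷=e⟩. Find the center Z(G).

An element z ∈ Z(G) iff z commutes with every generator.
For example e is central: e·x = x = x·e; e·y = y = y·e.
Whereas x ∉ Z(G) since x·y = xy ≠ x⁷y = y·x.
Checking each of the 57 elements this way gives Z(G) = {e}, of order 1.

Answer: {e}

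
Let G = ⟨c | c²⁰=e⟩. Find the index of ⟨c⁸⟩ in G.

First find ord(c⁸) by computing successive powers:
  (c⁸)¹ = c⁸, (c⁸)² = c¹⁶, (c⁸)³ = c⁴, (c⁸)⁴ = c¹², (c⁸)⁵ = e.
So |⟨c⁸⟩| = ord(c⁸) = 5. With |G| = 20, by Lagrange [G : ⟨c⁸⟩] = 20/5 = 4.

Answer: 4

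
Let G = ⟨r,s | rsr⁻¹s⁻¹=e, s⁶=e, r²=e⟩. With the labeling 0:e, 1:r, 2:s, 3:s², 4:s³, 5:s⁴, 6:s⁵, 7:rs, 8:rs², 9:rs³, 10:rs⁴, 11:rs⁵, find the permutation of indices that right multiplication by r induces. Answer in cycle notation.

(0 1)(2 7)(3 8)(4 9)(5 10)(6 11)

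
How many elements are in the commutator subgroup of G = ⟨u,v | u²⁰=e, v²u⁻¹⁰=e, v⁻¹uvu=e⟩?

G' = [G, G] is generated by all commutators. The generator-pair commutators are: [u, v] = u².
The subgroup they normally generate is {e, u², u⁴, u⁶, u⁸, u¹⁰, u¹², u¹⁴, u¹⁶, u¹⁸}, of order 10.
Check: |G/G'| = 40/10 = 4 is the order of the abelianisation.

Answer: 10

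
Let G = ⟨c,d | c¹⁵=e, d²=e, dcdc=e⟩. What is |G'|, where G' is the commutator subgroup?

G' = [G, G] is generated by all commutators. The generator-pair commutators are: [c, d] = c².
The subgroup they normally generate is {e, c, c², c³, c⁴, c⁵, c⁶, c⁷, c⁸, c⁹, c¹⁰, c¹¹, c¹², c¹³, c¹⁴}, of order 15.
Check: |G/G'| = 30/15 = 2 is the order of the abelianisation.

Answer: 15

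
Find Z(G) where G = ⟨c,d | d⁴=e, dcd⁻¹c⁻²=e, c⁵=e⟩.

An element z ∈ Z(G) iff z commutes with every generator.
For example e is central: e·c = c = c·e; e·d = d = d·e.
Whereas c ∉ Z(G) since c·d = cd ≠ c²d = d·c.
Checking each of the 20 elements this way gives Z(G) = {e}, of order 1.

Answer: {e}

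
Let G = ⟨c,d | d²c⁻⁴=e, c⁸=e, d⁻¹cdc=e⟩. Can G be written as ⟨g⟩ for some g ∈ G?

Every cyclic group is abelian. But c·d = cd while d·c = c³d⁻¹, so c·d ≠ d·c and G is not abelian. Hence G is not cyclic.

Answer: No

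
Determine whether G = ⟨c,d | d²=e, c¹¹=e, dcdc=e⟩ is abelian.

c·d = cd but d·c = c¹⁰d, so c·d ≠ d·c and G is not abelian.

Answer: No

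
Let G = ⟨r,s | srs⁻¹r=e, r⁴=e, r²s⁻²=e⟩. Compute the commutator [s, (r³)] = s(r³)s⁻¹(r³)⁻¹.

[s, (r³)] = s·(r³)·s⁻¹·(r³)⁻¹.
  s · (r³) = rs
  (rs) · (s⁻¹) = r
  r · r = r²

Answer: r²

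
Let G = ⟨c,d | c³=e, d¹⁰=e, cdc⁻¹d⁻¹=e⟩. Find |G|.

Enumerate words in the generators, reducing via the relations: the distinct elements are
  {c, d, e, cd, c², d², d³, d⁴, d⁵, d⁶, d⁷, d⁸, d⁹, cd², cd³, cd⁴, cd⁵, cd⁶, cd⁷, cd⁸, cd⁹, c²d, c²d², c²d³, c²d⁴, c²d⁵, c²d⁶, c²d⁷, c²d⁸, c²d⁹}.
No further products give new elements, so |G| = 30.

Answer: 30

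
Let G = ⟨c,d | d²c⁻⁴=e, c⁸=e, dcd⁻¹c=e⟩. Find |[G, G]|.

G' = [G, G] is generated by all commutators. The generator-pair commutators are: [c, d] = c².
The subgroup they normally generate is {e, c², c⁴, c⁶}, of order 4.
Check: |G/G'| = 16/4 = 4 is the order of the abelianisation.

Answer: 4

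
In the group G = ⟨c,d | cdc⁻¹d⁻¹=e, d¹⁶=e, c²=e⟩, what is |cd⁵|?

Compute successive powers until reaching e:
  (cd⁵)¹ = cd⁵, (cd⁵)² = d¹⁰, (cd⁵)³ = cd¹⁵, (cd⁵)⁴ = d⁴, (cd⁵)⁵ = cd⁹, (cd⁵)⁶ = d¹⁴, (cd⁵)⁷ = cd³, (cd⁵)⁸ = d⁸, (cd⁵)⁹ = cd¹³, (cd⁵)¹⁰ = d², (cd⁵)¹¹ = cd⁷, (cd⁵)¹² = d¹², (cd⁵)¹³ = cd, (cd⁵)¹⁴ = d⁶, (cd⁵)¹⁵ = cd¹¹, (cd⁵)¹⁶ = e.
The smallest positive k with (cd⁵)ᵏ = e is 16.

Answer: 16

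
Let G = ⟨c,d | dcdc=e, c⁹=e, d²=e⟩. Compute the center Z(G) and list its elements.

An element z ∈ Z(G) iff z commutes with every generator.
For example e is central: e·c = c = c·e; e·d = d = d·e.
Whereas c ∉ Z(G) since c·d = cd ≠ c⁸d = d·c.
Checking each of the 18 elements this way gives Z(G) = {e}, of order 1.

Answer: {e}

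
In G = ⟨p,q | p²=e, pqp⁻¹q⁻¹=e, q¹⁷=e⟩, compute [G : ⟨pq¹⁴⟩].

First find ord(pq¹⁴) by computing successive powers:
  (pq¹⁴)¹ = pq¹⁴, (pq¹⁴)² = q¹¹, (pq¹⁴)³ = pq⁸, (pq¹⁴)⁴ = q⁵, (pq¹⁴)⁵ = pq², (pq¹⁴)⁶ = q¹⁶, (pq¹⁴)⁷ = pq¹³, (pq¹⁴)⁸ = q¹⁰, (pq¹⁴)⁹ = pq⁷, (pq¹⁴)¹⁰ = q⁴, (pq¹⁴)¹¹ = pq, (pq¹⁴)¹² = q¹⁵, (pq¹⁴)¹³ = pq¹², (pq¹⁴)¹⁴ = q⁹, (pq¹⁴)¹⁵ = pq⁶, (pq¹⁴)¹⁶ = q³, (pq¹⁴)¹⁷ = p, (pq¹⁴)¹⁸ = q¹⁴, (pq¹⁴)¹⁹ = pq¹¹, (pq¹⁴)²⁰ = q⁸, (pq¹⁴)²¹ = pq⁵, (pq¹⁴)²² = q², (pq¹⁴)²³ = pq¹⁶, (pq¹⁴)²⁴ = q¹³, (pq¹⁴)²⁵ = pq¹⁰, (pq¹⁴)²⁶ = q⁷, (pq¹⁴)²⁷ = pq⁴, (pq¹⁴)²⁸ = q, (pq¹⁴)²⁹ = pq¹⁵, (pq¹⁴)³⁰ = q¹², (pq¹⁴)³¹ = pq⁹, (pq¹⁴)³² = q⁶, (pq¹⁴)³³ = pq³, (pq¹⁴)³⁴ = e.
So |⟨pq¹⁴⟩| = ord(pq¹⁴) = 34. With |G| = 34, by Lagrange [G : ⟨pq¹⁴⟩] = 34/34 = 1.

Answer: 1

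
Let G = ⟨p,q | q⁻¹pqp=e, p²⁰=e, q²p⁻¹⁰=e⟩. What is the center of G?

An element z ∈ Z(G) iff z commutes with every generator.
For example p¹⁰ is central: (p¹⁰)·p = p¹¹ = p·(p¹⁰); (p¹⁰)·q = q⁻¹ = q·(p¹⁰).
Whereas p ∉ Z(G) since p·q = pq ≠ p⁹q⁻¹ = q·p.
Checking each of the 40 elements this way gives Z(G) = {e, p¹⁰}, of order 2.

Answer: {e, p¹⁰}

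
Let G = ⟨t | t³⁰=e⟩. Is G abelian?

G has a single generator, so G is cyclic and hence abelian.

Answer: Yes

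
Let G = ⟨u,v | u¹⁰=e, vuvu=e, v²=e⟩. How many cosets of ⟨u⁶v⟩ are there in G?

First find ord(u⁶v) by computing successive powers:
  (u⁶v)¹ = u⁶v, (u⁶v)² = e.
So |⟨u⁶v⟩| = ord(u⁶v) = 2. With |G| = 20, by Lagrange [G : ⟨u⁶v⟩] = 20/2 = 10.

Answer: 10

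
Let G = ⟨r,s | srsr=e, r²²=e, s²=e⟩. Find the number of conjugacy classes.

The conjugacy classes (representative and size) are:
  [e] (size 1), [r] (size 2), [r²] (size 2), [r¹⁹] (size 2), [r⁴] (size 2), [r⁵] (size 2), [r⁶] (size 2), [r⁷] (size 2), [r⁸] (size 2), [r¹³] (size 2), [r¹⁰] (size 2), [r¹¹] (size 1), [r⁶s] (size 11), [rs] (size 11).
Class equation: 1 + 2 + 2 + 2 + 2 + 2 + 2 + 2 + 2 + 2 + 2 + 1 + 11 + 11 = 44 = |G|. So G has 14 conjugacy classes.

Answer: 14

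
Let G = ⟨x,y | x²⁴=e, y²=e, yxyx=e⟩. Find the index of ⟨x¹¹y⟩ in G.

First find ord(x¹¹y) by computing successive powers:
  (x¹¹y)¹ = x¹¹y, (x¹¹y)² = e.
So |⟨x¹¹y⟩| = ord(x¹¹y) = 2. With |G| = 48, by Lagrange [G : ⟨x¹¹y⟩] = 48/2 = 24.

Answer: 24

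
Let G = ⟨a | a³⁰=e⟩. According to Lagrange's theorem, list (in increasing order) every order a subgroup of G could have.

|G| = 30 = 2 · 3 · 5. By Lagrange's theorem the order of any subgroup divides 30; the divisors of 30 are 1, 2, 3, 5, 6, 10, 15, 30.

Answer: 1, 2, 3, 5, 6, 10, 15, 30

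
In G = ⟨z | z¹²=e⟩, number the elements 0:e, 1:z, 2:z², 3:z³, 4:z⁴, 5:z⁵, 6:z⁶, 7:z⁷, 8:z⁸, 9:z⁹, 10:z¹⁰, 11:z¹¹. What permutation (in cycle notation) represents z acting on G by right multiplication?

(0 1 2 3 4 5 6 7 8 9 10 11)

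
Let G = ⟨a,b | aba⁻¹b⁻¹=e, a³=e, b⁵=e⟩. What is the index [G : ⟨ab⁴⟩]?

First find ord(ab⁴) by computing successive powers:
  (ab⁴)¹ = ab⁴, (ab⁴)² = a²b³, (ab⁴)³ = b², (ab⁴)⁴ = ab, (ab⁴)⁵ = a², (ab⁴)⁶ = b⁴, (ab⁴)⁷ = ab³, (ab⁴)⁸ = a²b², (ab⁴)⁹ = b, (ab⁴)¹⁰ = a, (ab⁴)¹¹ = a²b⁴, (ab⁴)¹² = b³, (ab⁴)¹³ = ab², (ab⁴)¹⁴ = a²b, (ab⁴)¹⁵ = e.
So |⟨ab⁴⟩| = ord(ab⁴) = 15. With |G| = 15, by Lagrange [G : ⟨ab⁴⟩] = 15/15 = 1.

Answer: 1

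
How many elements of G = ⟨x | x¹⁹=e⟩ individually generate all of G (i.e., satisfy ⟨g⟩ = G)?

G is cyclic of order 19. An element generates G iff its order is 19, and a cyclic group of order 19 has exactly φ(19) = 18 such elements.

Answer: 18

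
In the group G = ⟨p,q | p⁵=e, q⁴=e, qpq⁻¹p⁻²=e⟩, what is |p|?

Compute successive powers until reaching e:
  p¹ = p, p² = p², p³ = p³, p⁴ = p⁴, p⁵ = e.
The smallest positive k with pᵏ = e is 5.

Answer: 5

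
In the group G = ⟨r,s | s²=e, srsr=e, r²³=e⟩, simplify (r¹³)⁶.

Compute successive powers of (r¹³), reducing at each step:
  (r¹³)²: (r¹³) · r¹³ = r³
  (r¹³)³: (r³) · r¹³ = r¹⁶
  (r¹³)⁴: (r¹⁶) · r¹³ = r⁶
  (r¹³)⁵: (r⁶) · r¹³ = r¹⁹
  (r¹³)⁶: (r¹⁹) · r¹³ = r⁹

Answer: r⁹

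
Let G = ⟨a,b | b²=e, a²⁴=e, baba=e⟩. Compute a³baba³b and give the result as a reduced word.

Multiply left to right, reducing at each step:
  (a³) · b = a³b
  (a³b) · a = a²b
  (a²b) · b = a²
  (a²) · a³ = a⁵
  (a⁵) · b = a⁵b

Answer: a⁵b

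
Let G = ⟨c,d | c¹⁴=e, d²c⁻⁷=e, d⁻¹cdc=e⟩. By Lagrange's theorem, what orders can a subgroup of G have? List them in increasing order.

|G| = 28 = 2² · 7. By Lagrange's theorem the order of any subgroup divides 28; the divisors of 28 are 1, 2, 4, 7, 14, 28.

Answer: 1, 2, 4, 7, 14, 28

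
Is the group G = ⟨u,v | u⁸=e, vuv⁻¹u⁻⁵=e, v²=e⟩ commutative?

u·v = uv but v·u = u⁵v, so u·v ≠ v·u and G is not abelian.

Answer: No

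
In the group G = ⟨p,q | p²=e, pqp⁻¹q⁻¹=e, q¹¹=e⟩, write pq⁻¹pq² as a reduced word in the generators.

Multiply left to right, reducing at each step:
  p · q⁻¹ = pq¹⁰
  (pq¹⁰) · p = q¹⁰
  (q¹⁰) · q² = q

Answer: q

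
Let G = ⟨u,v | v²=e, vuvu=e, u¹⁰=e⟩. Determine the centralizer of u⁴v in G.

⟨u⁴v⟩ ⊆ C_G(u⁴v) since powers of u⁴v commute with u⁴v; so |C_G(u⁴v)| ≥ |⟨u⁴v⟩| = 2.
By orbit–stabilizer, |C_G(u⁴v)| = |G| / |conj. class of u⁴v| = 20 / 5 = 4.
The 4 elements commuting with u⁴v are {e, u⁵, u⁹v, u⁴v}.

Answer: {e, u⁵, u⁹v, u⁴v}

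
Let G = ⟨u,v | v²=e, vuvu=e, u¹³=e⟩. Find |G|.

Enumerate words in the generators, reducing via the relations: the distinct elements are
  {e, u, v, uv, u², u³, u⁴, u⁵, u⁶, u⁷, u⁸, u⁹, u²v, u³v, u¹², u¹¹, u¹⁰, u⁴v, u⁵v, u⁶v, u⁷v, u⁸v, u⁹v, u¹²v, u¹¹v, u¹⁰v}.
No further products give new elements, so |G| = 26.

Answer: 26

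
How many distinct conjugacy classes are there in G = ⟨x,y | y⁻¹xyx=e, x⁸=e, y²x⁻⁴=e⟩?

The conjugacy classes (representative and size) are:
  [e] (size 1), [x⁷] (size 2), [x⁶] (size 2), [x³] (size 2), [x⁴] (size 1), [x²y⁻¹] (size 4), [x³y⁻¹] (size 4).
Class equation: 1 + 2 + 2 + 2 + 1 + 4 + 4 = 16 = |G|. So G has 7 conjugacy classes.

Answer: 7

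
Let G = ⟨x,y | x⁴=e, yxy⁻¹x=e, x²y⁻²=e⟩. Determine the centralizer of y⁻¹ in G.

⟨y⁻¹⟩ ⊆ C_G(y⁻¹) since powers of y⁻¹ commute with y⁻¹; so |C_G(y⁻¹)| ≥ |⟨y⁻¹⟩| = 4.
By orbit–stabilizer, |C_G(y⁻¹)| = |G| / |conj. class of y⁻¹| = 8 / 2 = 4.
The 4 elements commuting with y⁻¹ are {e, x², y, y⁻¹}.

Answer: {e, x², y, y⁻¹}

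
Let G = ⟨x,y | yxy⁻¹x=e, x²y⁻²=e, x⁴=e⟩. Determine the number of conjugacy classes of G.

The conjugacy classes (representative and size) are:
  [e] (size 1), [x³] (size 2), [x²] (size 1), [y⁻¹] (size 2), [xy] (size 2).
Class equation: 1 + 2 + 1 + 2 + 2 = 8 = |G|. So G has 5 conjugacy classes.

Answer: 5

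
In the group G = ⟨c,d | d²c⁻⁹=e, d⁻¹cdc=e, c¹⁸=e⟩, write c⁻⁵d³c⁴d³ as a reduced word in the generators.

Multiply left to right, reducing at each step:
  (c¹³) · d³ = c⁴d
  (c⁴d) · c⁴ = d
  d · d³ = e

Answer: e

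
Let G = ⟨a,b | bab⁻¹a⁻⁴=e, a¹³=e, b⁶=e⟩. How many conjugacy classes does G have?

The conjugacy classes (representative and size) are:
  [e] (size 1), [a⁴] (size 6), [a¹¹] (size 6), [a⁷b] (size 13), [a⁸b²] (size 13), [a¹²b³] (size 13), [a⁵b⁴] (size 13), [a¹¹b⁵] (size 13).
Class equation: 1 + 6 + 6 + 13 + 13 + 13 + 13 + 13 = 78 = |G|. So G has 8 conjugacy classes.

Answer: 8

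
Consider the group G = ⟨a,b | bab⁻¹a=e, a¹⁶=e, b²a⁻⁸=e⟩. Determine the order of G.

Enumerate words in the generators, reducing via the relations: the distinct elements are
  {a, b, e, ab, a², a³, a⁴, a⁵, a⁶, a⁷, a⁸, a⁹, a²b, a³b, a¹², a¹³, a¹¹, a¹⁰, a¹⁴, a¹⁵, a⁴b, a⁵b, a⁶b, a⁷b, b⁻¹, ab⁻¹, a²b⁻¹, a³b⁻¹, a⁴b⁻¹, a⁵b⁻¹, a⁶b⁻¹, a⁷b⁻¹}.
No further products give new elements, so |G| = 32.

Answer: 32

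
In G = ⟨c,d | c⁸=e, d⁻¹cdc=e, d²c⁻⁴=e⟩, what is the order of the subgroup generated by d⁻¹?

|⟨d⁻¹⟩| equals the order of d⁻¹. Compute successive powers until reaching e:
  (d⁻¹)¹ = d⁻¹, (d⁻¹)² = c⁴, (d⁻¹)³ = d, (d⁻¹)⁴ = e.
The smallest positive k with (d⁻¹)ᵏ = e is 4, so |⟨d⁻¹⟩| = 4.

Answer: 4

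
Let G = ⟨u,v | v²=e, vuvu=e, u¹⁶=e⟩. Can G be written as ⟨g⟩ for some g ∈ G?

Every cyclic group is abelian. But u·v = uv while v·u = u¹⁵v, so u·v ≠ v·u and G is not abelian. Hence G is not cyclic.

Answer: No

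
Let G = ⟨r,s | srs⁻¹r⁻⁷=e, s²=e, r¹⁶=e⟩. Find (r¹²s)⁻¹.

The order of (r¹²s) is 2 (smallest k with (r¹²s)ᵏ = e), so (r¹²s)⁻¹ = (r¹²s)¹ = r¹²s.
Check: (r¹²s) · (r¹²s) → (r¹²s) · r¹² = s;   s · s = e, giving e as required.

Answer: r¹²s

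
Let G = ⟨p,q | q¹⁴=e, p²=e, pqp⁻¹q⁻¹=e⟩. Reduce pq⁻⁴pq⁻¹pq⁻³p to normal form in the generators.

Multiply left to right, reducing at each step:
  p · q⁻⁴ = pq¹⁰
  (pq¹⁰) · p = q¹⁰
  (q¹⁰) · q⁻¹ = q⁹
  (q⁹) · p = pq⁹
  (pq⁹) · q⁻³ = pq⁶
  (pq⁶) · p = q⁶

Answer: q⁶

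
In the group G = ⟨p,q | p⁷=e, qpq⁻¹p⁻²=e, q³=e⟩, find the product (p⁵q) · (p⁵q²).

Compute (p⁵q) · (p⁵q²) by multiplying left to right and reducing via the relations at each step:
  (p⁵q) · p⁵ = pq
  (pq) · q² = p

Answer: p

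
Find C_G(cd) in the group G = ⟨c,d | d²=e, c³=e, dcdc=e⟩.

⟨cd⟩ ⊆ C_G(cd) since powers of cd commute with cd; so |C_G(cd)| ≥ |⟨cd⟩| = 2.
By orbit–stabilizer, |C_G(cd)| = |G| / |conj. class of cd| = 6 / 3 = 2.
The 2 elements commuting with cd are {e, cd}.

Answer: {e, cd}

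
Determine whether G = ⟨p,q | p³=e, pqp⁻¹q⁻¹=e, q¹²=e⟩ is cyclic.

|G| = 36, but the maximum element order in G is 12 < 36. No single element generates all of G, so G is not cyclic.

Answer: No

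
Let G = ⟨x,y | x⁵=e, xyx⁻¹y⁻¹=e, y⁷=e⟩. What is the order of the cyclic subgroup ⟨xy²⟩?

|⟨xy²⟩| equals the order of xy². Compute successive powers until reaching e:
  (xy²)¹ = xy², (xy²)² = x²y⁴, (xy²)³ = x³y⁶, (xy²)⁴ = x⁴y, (xy²)⁵ = y³, (xy²)⁶ = xy⁵, (xy²)⁷ = x², (xy²)⁸ = x³y², (xy²)⁹ = x⁴y⁴, (xy²)¹⁰ = y⁶, (xy²)¹¹ = xy, (xy²)¹² = x²y³, (xy²)¹³ = x³y⁵, (xy²)¹⁴ = x⁴, (xy²)¹⁵ = y², (xy²)¹⁶ = xy⁴, (xy²)¹⁷ = x²y⁶, (xy²)¹⁸ = x³y, (xy²)¹⁹ = x⁴y³, (xy²)²⁰ = y⁵, (xy²)²¹ = x, (xy²)²² = x²y², (xy²)²³ = x³y⁴, (xy²)²⁴ = x⁴y⁶, (xy²)²⁵ = y, (xy²)²⁶ = xy³, (xy²)²⁷ = x²y⁵, (xy²)²⁸ = x³, (xy²)²⁹ = x⁴y², (xy²)³⁰ = y⁴, (xy²)³¹ = xy⁶, (xy²)³² = x²y, (xy²)³³ = x³y³, (xy²)³⁴ = x⁴y⁵, (xy²)³⁵ = e.
The smallest positive k with (xy²)ᵏ = e is 35, so |⟨xy²⟩| = 35.

Answer: 35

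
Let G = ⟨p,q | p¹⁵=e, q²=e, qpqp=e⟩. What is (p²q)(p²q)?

Compute (p²q) · (p²q) by multiplying left to right and reducing via the relations at each step:
  (p²q) · p² = q
  q · q = e

Answer: e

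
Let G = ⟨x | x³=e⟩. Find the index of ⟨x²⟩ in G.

First find ord(x²) by computing successive powers:
  (x²)¹ = x², (x²)² = x, (x²)³ = e.
So |⟨x²⟩| = ord(x²) = 3. With |G| = 3, by Lagrange [G : ⟨x²⟩] = 3/3 = 1.

Answer: 1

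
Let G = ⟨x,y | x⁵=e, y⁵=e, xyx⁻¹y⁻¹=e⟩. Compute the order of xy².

Compute successive powers until reaching e:
  (xy²)¹ = xy², (xy²)² = x²y⁴, (xy²)³ = x³y, (xy²)⁴ = x⁴y³, (xy²)⁵ = e.
The smallest positive k with (xy²)ᵏ = e is 5.

Answer: 5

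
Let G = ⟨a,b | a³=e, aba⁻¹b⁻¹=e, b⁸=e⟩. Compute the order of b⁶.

Compute successive powers until reaching e:
  (b⁶)¹ = b⁶, (b⁶)² = b⁴, (b⁶)³ = b², (b⁶)⁴ = e.
The smallest positive k with (b⁶)ᵏ = e is 4.

Answer: 4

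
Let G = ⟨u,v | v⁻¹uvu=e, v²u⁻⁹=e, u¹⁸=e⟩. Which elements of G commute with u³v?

⟨u³v⟩ ⊆ C_G(u³v) since powers of u³v commute with u³v; so |C_G(u³v)| ≥ |⟨u³v⟩| = 4.
By orbit–stabilizer, |C_G(u³v)| = |G| / |conj. class of u³v| = 36 / 9 = 4.
The 4 elements commuting with u³v are {e, u⁹, u³v, u³v⁻¹}.

Answer: {e, u⁹, u³v, u³v⁻¹}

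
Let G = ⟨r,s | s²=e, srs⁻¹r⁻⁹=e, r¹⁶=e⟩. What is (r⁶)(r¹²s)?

Compute (r⁶) · (r¹²s) by multiplying left to right and reducing via the relations at each step:
  (r⁶) · r¹² = r²
  (r²) · s = r²s

Answer: r²s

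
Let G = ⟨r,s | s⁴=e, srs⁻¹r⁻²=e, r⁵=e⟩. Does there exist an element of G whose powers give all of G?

Every cyclic group is abelian. But r·s = rs while s·r = r²s, so r·s ≠ s·r and G is not abelian. Hence G is not cyclic.

Answer: No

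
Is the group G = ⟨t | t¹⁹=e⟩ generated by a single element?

|G| = 19. The element t has order 19 (its powers give 19 distinct elements), so ⟨t⟩ = G and G is cyclic.

Answer: Yes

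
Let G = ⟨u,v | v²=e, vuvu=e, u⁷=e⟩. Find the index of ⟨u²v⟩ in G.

First find ord(u²v) by computing successive powers:
  (u²v)¹ = u²v, (u²v)² = e.
So |⟨u²v⟩| = ord(u²v) = 2. With |G| = 14, by Lagrange [G : ⟨u²v⟩] = 14/2 = 7.

Answer: 7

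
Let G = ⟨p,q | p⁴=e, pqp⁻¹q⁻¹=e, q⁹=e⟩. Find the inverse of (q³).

The order of (q³) is 3 (smallest k with (q³)ᵏ = e), so (q³)⁻¹ = (q³)² = q⁶.
Check: (q³) · (q⁶) → (q³) · q⁶ = e, giving e as required.

Answer: q⁶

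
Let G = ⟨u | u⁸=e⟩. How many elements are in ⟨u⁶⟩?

|⟨u⁶⟩| equals the order of u⁶. Compute successive powers until reaching e:
  (u⁶)¹ = u⁶, (u⁶)² = u⁴, (u⁶)³ = u², (u⁶)⁴ = e.
The smallest positive k with (u⁶)ᵏ = e is 4, so |⟨u⁶⟩| = 4.

Answer: 4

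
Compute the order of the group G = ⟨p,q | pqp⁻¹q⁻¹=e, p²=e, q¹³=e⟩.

Enumerate words in the generators, reducing via the relations: the distinct elements are
  {e, p, q, pq, q², q³, q⁴, q⁵, q⁶, q⁷, q⁸, q⁹, pq², pq³, pq⁴, pq⁵, pq⁶, pq⁷, pq⁸, pq⁹, q¹², q¹¹, q¹⁰, pq¹², pq¹¹, pq¹⁰}.
No further products give new elements, so |G| = 26.

Answer: 26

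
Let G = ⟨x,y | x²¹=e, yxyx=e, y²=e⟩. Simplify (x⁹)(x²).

Compute (x⁹) · (x²) by multiplying left to right and reducing via the relations at each step:
  (x⁹) · x² = x¹¹

Answer: x¹¹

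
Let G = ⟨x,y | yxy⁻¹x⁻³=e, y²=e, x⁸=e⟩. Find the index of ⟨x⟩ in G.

First find ord(x) by computing successive powers:
  x¹ = x, x² = x², x³ = x³, x⁴ = x⁴, x⁵ = x⁵, x⁶ = x⁶, x⁷ = x⁷, x⁸ = e.
So |⟨x⟩| = ord(x) = 8. With |G| = 16, by Lagrange [G : ⟨x⟩] = 16/8 = 2.

Answer: 2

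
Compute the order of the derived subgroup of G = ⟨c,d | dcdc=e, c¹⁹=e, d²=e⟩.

G' = [G, G] is generated by all commutators. The generator-pair commutators are: [c, d] = c².
The subgroup they normally generate is {e, c, c², c³, c⁴, c⁵, c⁶, c⁷, c⁸, c⁹, c¹⁰, c¹¹, c¹², c¹³, c¹⁴, c¹⁵, c¹⁶, c¹⁷, c¹⁸}, of order 19.
Check: |G/G'| = 38/19 = 2 is the order of the abelianisation.

Answer: 19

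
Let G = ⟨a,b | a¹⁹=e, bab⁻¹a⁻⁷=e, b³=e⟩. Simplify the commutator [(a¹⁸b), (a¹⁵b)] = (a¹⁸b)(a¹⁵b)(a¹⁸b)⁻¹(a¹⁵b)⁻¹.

[(a¹⁸b), (a¹⁵b)] = (a¹⁸b)·(a¹⁵b)·(a¹⁸b)⁻¹·(a¹⁵b)⁻¹.
  (a¹⁸b) · (a¹⁵b) = a⁹b²
  (a⁹b²) · (a¹¹b²) = a¹⁶b
  (a¹⁶b) · (a⁶b²) = a

Answer: a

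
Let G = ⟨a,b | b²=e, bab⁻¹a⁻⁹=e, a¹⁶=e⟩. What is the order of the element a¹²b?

Compute successive powers until reaching e:
  (a¹²b)¹ = a¹²b, (a¹²b)² = a⁸, (a¹²b)³ = a⁴b, (a¹²b)⁴ = e.
The smallest positive k with (a¹²b)ᵏ = e is 4.

Answer: 4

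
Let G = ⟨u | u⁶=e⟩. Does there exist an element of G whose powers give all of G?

|G| = 6. The element u has order 6 (its powers give 6 distinct elements), so ⟨u⟩ = G and G is cyclic.

Answer: Yes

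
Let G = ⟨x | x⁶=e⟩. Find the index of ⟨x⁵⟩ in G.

First find ord(x⁵) by computing successive powers:
  (x⁵)¹ = x⁵, (x⁵)² = x⁴, (x⁵)³ = x³, (x⁵)⁴ = x², (x⁵)⁵ = x, (x⁵)⁶ = e.
So |⟨x⁵⟩| = ord(x⁵) = 6. With |G| = 6, by Lagrange [G : ⟨x⁵⟩] = 6/6 = 1.

Answer: 1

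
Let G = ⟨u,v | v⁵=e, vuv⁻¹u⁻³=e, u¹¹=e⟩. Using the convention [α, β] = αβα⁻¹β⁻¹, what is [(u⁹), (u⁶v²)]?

[(u⁹), (u⁶v²)] = (u⁹)·(u⁶v²)·(u⁹)⁻¹·(u⁶v²)⁻¹.
  (u⁹) · (u⁶v²) = u⁴v²
  (u⁴v²) · (u²) = v²
  (v²) · (u³v³) = u⁵

Answer: u⁵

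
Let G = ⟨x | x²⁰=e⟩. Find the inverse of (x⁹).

The order of (x⁹) is 20 (smallest k with (x⁹)ᵏ = e), so (x⁹)⁻¹ = (x⁹)¹⁹ = x¹¹.
Check: (x⁹) · (x¹¹) → (x⁹) · x¹¹ = e, giving e as required.

Answer: x¹¹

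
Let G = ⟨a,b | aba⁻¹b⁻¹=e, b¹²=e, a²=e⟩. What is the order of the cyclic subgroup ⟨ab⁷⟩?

|⟨ab⁷⟩| equals the order of ab⁷. Compute successive powers until reaching e:
  (ab⁷)¹ = ab⁷, (ab⁷)² = b², (ab⁷)³ = ab⁹, (ab⁷)⁴ = b⁴, (ab⁷)⁵ = ab¹¹, (ab⁷)⁶ = b⁶, (ab⁷)⁷ = ab, (ab⁷)⁸ = b⁸, (ab⁷)⁹ = ab³, (ab⁷)¹⁰ = b¹⁰, (ab⁷)¹¹ = ab⁵, (ab⁷)¹² = e.
The smallest positive k with (ab⁷)ᵏ = e is 12, so |⟨ab⁷⟩| = 12.

Answer: 12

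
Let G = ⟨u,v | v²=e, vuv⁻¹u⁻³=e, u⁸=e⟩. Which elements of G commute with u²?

⟨u²⟩ ⊆ C_G(u²) since powers of u² commute with u²; so |C_G(u²)| ≥ |⟨u²⟩| = 4.
By orbit–stabilizer, |C_G(u²)| = |G| / |conj. class of u²| = 16 / 2 = 8.
The 8 elements commuting with u² are {e, u, u², u³, u⁴, u⁵, u⁶, u⁷}.

Answer: {e, u, u², u³, u⁴, u⁵, u⁶, u⁷}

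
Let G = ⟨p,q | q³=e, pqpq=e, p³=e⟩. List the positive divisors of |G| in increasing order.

|G| = 12 = 2² · 3. By Lagrange's theorem the order of any subgroup divides 12; the divisors of 12 are 1, 2, 3, 4, 6, 12.

Answer: 1, 2, 3, 4, 6, 12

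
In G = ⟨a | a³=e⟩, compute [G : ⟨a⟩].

First find ord(a) by computing successive powers:
  a¹ = a, a² = a², a³ = e.
So |⟨a⟩| = ord(a) = 3. With |G| = 3, by Lagrange [G : ⟨a⟩] = 3/3 = 1.

Answer: 1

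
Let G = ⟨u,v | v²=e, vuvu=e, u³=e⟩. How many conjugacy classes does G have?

The conjugacy classes (representative and size) are:
  [e] (size 1), [u] (size 2), [uv] (size 3).
Class equation: 1 + 2 + 3 = 6 = |G|. So G has 3 conjugacy classes.

Answer: 3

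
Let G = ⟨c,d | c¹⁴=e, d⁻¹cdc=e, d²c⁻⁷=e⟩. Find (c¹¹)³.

Compute successive powers of (c¹¹), reducing at each step:
  (c¹¹)²: (c¹¹) · c¹¹ = c⁸
  (c¹¹)³: (c⁸) · c¹¹ = c⁵

Answer: c⁵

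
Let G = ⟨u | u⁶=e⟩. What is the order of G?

G is generated by a single element, so G is cyclic. The relator gives u⁶ = e and no smaller power is forced to be e, so the 6 powers {e, u, u², u³, u⁴, u⁵} are distinct. Hence |G| = 6.

Answer: 6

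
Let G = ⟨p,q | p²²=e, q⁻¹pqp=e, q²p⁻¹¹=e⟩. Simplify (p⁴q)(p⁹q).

Compute (p⁴q) · (p⁹q) by multiplying left to right and reducing via the relations at each step:
  (p⁴q) · p⁹ = p⁶q⁻¹
  (p⁶q⁻¹) · q = p⁶

Answer: p⁶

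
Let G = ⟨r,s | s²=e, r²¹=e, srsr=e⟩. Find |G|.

Enumerate words in the generators, reducing via the relations: the distinct elements are
  {e, r, s, rs, r², r³, r⁴, r⁵, r⁶, r⁷, r⁸, r⁹, r²s, r²⁰, r³s, r¹², r¹³, r¹¹, r¹⁰, r¹⁴, r¹⁵, r¹⁶, r¹⁷, r¹⁸, r¹⁹, r⁴s, r⁵s, r⁶s, r⁷s, r⁸s, r⁹s, r²⁰s, r¹²s, r¹³s, r¹¹s, r¹⁰s, r¹⁴s, r¹⁵s, r¹⁶s, r¹⁷s, r¹⁸s, r¹⁹s}.
No further products give new elements, so |G| = 42.

Answer: 42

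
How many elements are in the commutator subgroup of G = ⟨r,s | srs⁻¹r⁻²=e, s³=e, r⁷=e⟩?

G' = [G, G] is generated by all commutators. The generator-pair commutators are: [r, s] = r⁶.
The subgroup they normally generate is {e, r, r², r³, r⁴, r⁵, r⁶}, of order 7.
Check: |G/G'| = 21/7 = 3 is the order of the abelianisation.

Answer: 7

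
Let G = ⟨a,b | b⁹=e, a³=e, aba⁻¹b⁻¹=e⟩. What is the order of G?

Enumerate words in the generators, reducing via the relations: the distinct elements are
  {a, b, e, ab, a², b², b³, b⁴, b⁵, b⁶, b⁷, b⁸, ab², ab³, ab⁴, ab⁵, ab⁶, ab⁷, ab⁸, a²b, a²b², a²b³, a²b⁴, a²b⁵, a²b⁶, a²b⁷, a²b⁸}.
No further products give new elements, so |G| = 27.

Answer: 27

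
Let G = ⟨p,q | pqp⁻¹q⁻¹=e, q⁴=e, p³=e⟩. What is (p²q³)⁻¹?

The order of (p²q³) is 12 (smallest k with (p²q³)ᵏ = e), so (p²q³)⁻¹ = (p²q³)¹¹ = pq.
Check: (p²q³) · (pq) → (p²q³) · p = q³;   (q³) · q = e, giving e as required.

Answer: pq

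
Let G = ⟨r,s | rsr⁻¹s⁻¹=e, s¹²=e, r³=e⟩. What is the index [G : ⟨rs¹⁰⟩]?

First find ord(rs¹⁰) by computing successive powers:
  (rs¹⁰)¹ = rs¹⁰, (rs¹⁰)² = r²s⁸, (rs¹⁰)³ = s⁶, (rs¹⁰)⁴ = rs⁴, (rs¹⁰)⁵ = r²s², (rs¹⁰)⁶ = e.
So |⟨rs¹⁰⟩| = ord(rs¹⁰) = 6. With |G| = 36, by Lagrange [G : ⟨rs¹⁰⟩] = 36/6 = 6.

Answer: 6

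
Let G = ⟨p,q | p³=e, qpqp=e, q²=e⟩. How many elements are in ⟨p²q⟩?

|⟨p²q⟩| equals the order of p²q. Compute successive powers until reaching e:
  (p²q)¹ = p²q, (p²q)² = e.
The smallest positive k with (p²q)ᵏ = e is 2, so |⟨p²q⟩| = 2.

Answer: 2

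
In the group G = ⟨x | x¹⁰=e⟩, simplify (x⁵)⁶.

Compute successive powers of (x⁵), reducing at each step:
  (x⁵)²: (x⁵) · x⁵ = e
  (x⁵)³: e · x⁵ = x⁵
  (x⁵)⁴: (x⁵) · x⁵ = e
  (x⁵)⁵: e · x⁵ = x⁵
  (x⁵)⁶: (x⁵) · x⁵ = e

Answer: e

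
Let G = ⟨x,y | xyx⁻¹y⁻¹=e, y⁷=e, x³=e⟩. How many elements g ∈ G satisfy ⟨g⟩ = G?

G is cyclic of order 21. An element generates G iff its order is 21, and a cyclic group of order 21 has exactly φ(21) = 12 such elements.

Answer: 12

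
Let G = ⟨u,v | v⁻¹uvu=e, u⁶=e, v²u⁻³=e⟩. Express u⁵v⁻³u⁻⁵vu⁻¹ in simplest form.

Multiply left to right, reducing at each step:
  (u⁵) · v⁻³ = u²v⁻¹
  (u²v⁻¹) · u⁻⁵ = uv⁻¹
  (uv⁻¹) · v = u
  u · u⁻¹ = e

Answer: e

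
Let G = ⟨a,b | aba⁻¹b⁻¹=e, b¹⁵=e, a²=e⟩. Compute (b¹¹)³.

Compute successive powers of (b¹¹), reducing at each step:
  (b¹¹)²: (b¹¹) · b¹¹ = b⁷
  (b¹¹)³: (b⁷) · b¹¹ = b³

Answer: b³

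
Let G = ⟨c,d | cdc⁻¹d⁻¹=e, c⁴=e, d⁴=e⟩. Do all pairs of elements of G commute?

Each pair of generators commutes: c·d = cd = d·c. Since the generators pairwise commute, every element of G commutes with every other, so G is abelian.

Answer: Yes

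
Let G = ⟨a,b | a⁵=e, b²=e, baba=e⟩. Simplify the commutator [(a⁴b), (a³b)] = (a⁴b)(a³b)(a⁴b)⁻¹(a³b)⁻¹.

[(a⁴b), (a³b)] = (a⁴b)·(a³b)·(a⁴b)⁻¹·(a³b)⁻¹.
  (a⁴b) · (a³b) = a
  a · (a⁴b) = b
  b · (a³b) = a²

Answer: a²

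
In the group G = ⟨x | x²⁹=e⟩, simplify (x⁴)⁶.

Compute successive powers of (x⁴), reducing at each step:
  (x⁴)²: (x⁴) · x⁴ = x⁸
  (x⁴)³: (x⁸) · x⁴ = x¹²
  (x⁴)⁴: (x¹²) · x⁴ = x¹⁶
  (x⁴)⁵: (x¹⁶) · x⁴ = x²⁰
  (x⁴)⁶: (x²⁰) · x⁴ = x²⁴

Answer: x²⁴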